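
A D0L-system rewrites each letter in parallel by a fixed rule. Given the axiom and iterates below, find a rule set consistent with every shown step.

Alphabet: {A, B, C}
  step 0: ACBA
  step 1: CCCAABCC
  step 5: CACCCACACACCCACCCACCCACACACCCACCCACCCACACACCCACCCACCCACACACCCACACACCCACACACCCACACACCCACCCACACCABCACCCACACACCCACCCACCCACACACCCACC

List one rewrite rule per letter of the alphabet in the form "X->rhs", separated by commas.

A->CC, B->AB, C->CA

  step 0 ⇒ step 1: ACBA ⇒ CC·CA·AB·CC
    A ↦ CC
    B ↦ AB
    C ↦ CA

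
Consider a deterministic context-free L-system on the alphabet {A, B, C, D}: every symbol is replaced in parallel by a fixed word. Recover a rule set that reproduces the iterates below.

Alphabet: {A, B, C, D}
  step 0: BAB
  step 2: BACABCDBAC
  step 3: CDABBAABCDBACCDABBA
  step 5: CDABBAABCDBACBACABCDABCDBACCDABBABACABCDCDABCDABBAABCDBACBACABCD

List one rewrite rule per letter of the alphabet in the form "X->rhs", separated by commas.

  step 2 ⇒ step 3: BACABCDBAC ⇒ CD·AB·BA·AB·CD·BA·C·CD·AB·BA
    A ↦ AB
    B ↦ CD
    C ↦ BA
    D ↦ C

A->AB, B->CD, C->BA, D->C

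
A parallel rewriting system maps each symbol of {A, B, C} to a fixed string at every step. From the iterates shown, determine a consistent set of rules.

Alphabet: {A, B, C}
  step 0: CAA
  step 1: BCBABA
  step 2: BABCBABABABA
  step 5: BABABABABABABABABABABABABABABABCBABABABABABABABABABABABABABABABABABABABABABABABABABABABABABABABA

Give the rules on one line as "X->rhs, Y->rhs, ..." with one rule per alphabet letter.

A->BA, B->BA, C->BC

  step 1 ⇒ step 2: BCBABA ⇒ BA·BC·BA·BA·BA·BA
    A ↦ BA
    B ↦ BA
    C ↦ BC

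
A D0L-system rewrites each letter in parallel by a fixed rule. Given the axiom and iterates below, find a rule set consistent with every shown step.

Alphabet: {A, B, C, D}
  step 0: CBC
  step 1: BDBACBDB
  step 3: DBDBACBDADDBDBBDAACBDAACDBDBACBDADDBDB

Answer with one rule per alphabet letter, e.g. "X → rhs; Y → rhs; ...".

A->D, B->AC, C->BDB, D->BDA

  step 0 ⇒ step 1: CBC ⇒ BDB·AC·BDB
    B ↦ AC
    C ↦ BDB
    A ↦ D  (constrained at step 1)
    D ↦ BDA  (constrained at step 1)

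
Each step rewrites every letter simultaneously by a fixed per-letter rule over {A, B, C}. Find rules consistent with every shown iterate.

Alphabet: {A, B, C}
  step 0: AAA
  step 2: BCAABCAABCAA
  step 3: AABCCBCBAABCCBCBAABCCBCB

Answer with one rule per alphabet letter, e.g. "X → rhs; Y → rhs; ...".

A->CB, B->AA, C->BC

  step 2 ⇒ step 3: BCAABCAABCAA ⇒ AA·BC·CB·CB·AA·BC·CB·CB·AA·BC·CB·CB
    A ↦ CB
    B ↦ AA
    C ↦ BC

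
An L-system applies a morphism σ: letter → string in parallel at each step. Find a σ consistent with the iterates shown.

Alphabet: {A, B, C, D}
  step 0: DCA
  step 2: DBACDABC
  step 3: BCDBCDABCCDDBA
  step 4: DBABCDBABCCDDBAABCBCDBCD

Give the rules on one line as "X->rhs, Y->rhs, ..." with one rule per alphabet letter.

  step 3 ⇒ step 4: BCDBCDABCCDDBA ⇒ DB·A·BC·DB·A·BC·CD·DB·A·A·BC·BC·DB·CD
    A ↦ CD
    B ↦ DB
    C ↦ A
    D ↦ BC

A->CD, B->DB, C->A, D->BC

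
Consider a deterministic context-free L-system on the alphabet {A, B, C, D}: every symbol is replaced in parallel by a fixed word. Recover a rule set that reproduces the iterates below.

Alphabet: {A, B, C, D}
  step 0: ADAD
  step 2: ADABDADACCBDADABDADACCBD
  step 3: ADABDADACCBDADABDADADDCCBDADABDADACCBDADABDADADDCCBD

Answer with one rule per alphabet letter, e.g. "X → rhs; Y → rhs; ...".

  step 2 ⇒ step 3: ADABDADACCBDADABDADACCBD ⇒ ADA·BD·ADA·CC·BD·ADA·BD·ADA·D·D·CC·BD·ADA·BD·ADA·CC·BD·ADA·BD·ADA·D·D·CC·BD
    A ↦ ADA
    B ↦ CC
    C ↦ D
    D ↦ BD

A->ADA, B->CC, C->D, D->BD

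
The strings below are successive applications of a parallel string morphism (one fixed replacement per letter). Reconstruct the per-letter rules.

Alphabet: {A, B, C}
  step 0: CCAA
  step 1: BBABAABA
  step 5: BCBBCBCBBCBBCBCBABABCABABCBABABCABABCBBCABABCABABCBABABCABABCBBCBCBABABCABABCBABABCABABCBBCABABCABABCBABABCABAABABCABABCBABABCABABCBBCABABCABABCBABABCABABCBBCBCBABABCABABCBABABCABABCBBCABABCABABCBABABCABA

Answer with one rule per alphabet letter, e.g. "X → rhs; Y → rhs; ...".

  step 0 ⇒ step 1: CCAA ⇒ B·B·ABA·ABA
    A ↦ ABA
    C ↦ B
    B ↦ BC  (constrained at step 1)

A->ABA, B->BC, C->B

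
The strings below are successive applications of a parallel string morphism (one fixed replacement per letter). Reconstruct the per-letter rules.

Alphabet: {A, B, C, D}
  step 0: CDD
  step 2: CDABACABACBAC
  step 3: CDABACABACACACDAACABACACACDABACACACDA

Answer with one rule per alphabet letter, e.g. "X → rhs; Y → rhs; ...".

  step 2 ⇒ step 3: CDABACABACBAC ⇒ CDA·B·ACA·BAC·ACA·CDA·ACA·BAC·ACA·CDA·BAC·ACA·CDA
    A ↦ ACA
    B ↦ BAC
    C ↦ CDA
    D ↦ B

A->ACA, B->BAC, C->CDA, D->B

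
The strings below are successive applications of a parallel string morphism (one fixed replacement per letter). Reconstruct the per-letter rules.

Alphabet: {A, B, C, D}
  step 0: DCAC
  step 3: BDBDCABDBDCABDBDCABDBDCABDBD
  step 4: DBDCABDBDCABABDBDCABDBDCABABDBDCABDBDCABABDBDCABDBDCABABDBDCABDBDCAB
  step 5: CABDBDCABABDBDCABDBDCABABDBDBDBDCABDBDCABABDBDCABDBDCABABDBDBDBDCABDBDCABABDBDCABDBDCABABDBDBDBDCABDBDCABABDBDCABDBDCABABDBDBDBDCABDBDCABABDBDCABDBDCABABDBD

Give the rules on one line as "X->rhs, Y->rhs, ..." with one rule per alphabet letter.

  step 4 ⇒ step 5: DBDCABDBDCABABDBDCABDBDCABABDBDCABDBDCABABDBDCABDBDCABABDBDCABDBDCAB ⇒ CAB·DBD·CAB·A·B·DBD·CAB·DBD·CAB·A·B·DBD·B·DBD·CAB·DBD·CAB·A·B·DBD·CAB·DBD·CAB·A·B·DBD·B·DBD·CAB·DBD·CAB·A·B·DBD·CAB·DBD·CAB·A·B·DBD·B·DBD·CAB·DBD·CAB·A·B·DBD·CAB·DBD·CAB·A·B·DBD·B·DBD·CAB·DBD·CAB·A·B·DBD·CAB·DBD·CAB·A·B·DBD
    A ↦ B
    B ↦ DBD
    C ↦ A
    D ↦ CAB

A->B, B->DBD, C->A, D->CAB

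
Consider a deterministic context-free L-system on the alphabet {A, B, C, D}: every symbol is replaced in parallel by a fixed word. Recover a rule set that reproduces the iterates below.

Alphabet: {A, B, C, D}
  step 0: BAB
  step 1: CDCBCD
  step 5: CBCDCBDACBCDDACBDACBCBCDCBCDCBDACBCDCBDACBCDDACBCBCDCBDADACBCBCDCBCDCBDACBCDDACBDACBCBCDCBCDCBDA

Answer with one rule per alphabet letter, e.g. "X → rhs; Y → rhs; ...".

  step 0 ⇒ step 1: BAB ⇒ CD·CB·CD
    A ↦ CB
    B ↦ CD
    C ↦ CB  (constrained at step 1)
    D ↦ DA  (constrained at step 1)

A->CB, B->CD, C->CB, D->DA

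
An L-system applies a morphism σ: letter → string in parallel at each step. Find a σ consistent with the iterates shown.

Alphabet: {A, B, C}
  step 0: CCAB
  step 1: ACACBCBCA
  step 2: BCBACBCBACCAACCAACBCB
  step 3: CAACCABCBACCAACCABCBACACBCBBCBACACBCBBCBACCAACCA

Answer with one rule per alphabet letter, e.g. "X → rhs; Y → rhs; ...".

A->BCB, B->CA, C->AC

  step 2 ⇒ step 3: BCBACBCBACCAACCAACBCB ⇒ CA·AC·CA·BCB·AC·CA·AC·CA·BCB·AC·AC·BCB·BCB·AC·AC·BCB·BCB·AC·CA·AC·CA
    A ↦ BCB
    B ↦ CA
    C ↦ AC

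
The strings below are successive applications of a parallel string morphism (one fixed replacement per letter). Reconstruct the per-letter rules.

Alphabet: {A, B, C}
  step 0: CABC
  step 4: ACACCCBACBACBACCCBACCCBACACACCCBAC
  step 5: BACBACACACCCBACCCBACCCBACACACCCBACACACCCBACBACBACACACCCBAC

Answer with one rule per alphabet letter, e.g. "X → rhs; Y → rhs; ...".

  step 4 ⇒ step 5: ACACCCBACBACBACCCBACCCBACACACCCBAC ⇒ B·AC·B·AC·AC·AC·CC·B·AC·CC·B·AC·CC·B·AC·AC·AC·CC·B·AC·AC·AC·CC·B·AC·B·AC·B·AC·AC·AC·CC·B·AC
    A ↦ B
    B ↦ CC
    C ↦ AC

A->B, B->CC, C->AC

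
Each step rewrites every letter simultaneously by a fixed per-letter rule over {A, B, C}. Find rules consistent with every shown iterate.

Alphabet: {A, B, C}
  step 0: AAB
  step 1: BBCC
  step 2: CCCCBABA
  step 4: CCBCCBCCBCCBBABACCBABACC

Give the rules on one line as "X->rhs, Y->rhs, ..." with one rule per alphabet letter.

A->B, B->CC, C->BA

  step 1 ⇒ step 2: BBCC ⇒ CC·CC·BA·BA
    B ↦ CC
    C ↦ BA
  step 0 ⇒ step 1: AAB ⇒ B·B·CC
    A ↦ B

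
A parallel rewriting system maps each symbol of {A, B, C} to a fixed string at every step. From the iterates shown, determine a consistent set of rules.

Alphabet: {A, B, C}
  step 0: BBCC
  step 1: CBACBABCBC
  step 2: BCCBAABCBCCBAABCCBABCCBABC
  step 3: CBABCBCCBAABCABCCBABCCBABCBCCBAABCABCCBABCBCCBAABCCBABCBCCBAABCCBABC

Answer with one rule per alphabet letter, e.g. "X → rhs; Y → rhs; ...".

A->ABC, B->CBA, C->BC

  step 2 ⇒ step 3: BCCBAABCBCCBAABCCBABCCBABC ⇒ CBA·BC·BC·CBA·ABC·ABC·CBA·BC·CBA·BC·BC·CBA·ABC·ABC·CBA·BC·BC·CBA·ABC·CBA·BC·BC·CBA·ABC·CBA·BC
    A ↦ ABC
    B ↦ CBA
    C ↦ BC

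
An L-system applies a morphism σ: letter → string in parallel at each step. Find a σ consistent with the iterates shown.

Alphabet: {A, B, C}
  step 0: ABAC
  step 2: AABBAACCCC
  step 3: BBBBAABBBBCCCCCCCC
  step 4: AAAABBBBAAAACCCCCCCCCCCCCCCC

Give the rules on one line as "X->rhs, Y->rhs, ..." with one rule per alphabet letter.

A->BB, B->A, C->CC

  step 3 ⇒ step 4: BBBBAABBBBCCCCCCCC ⇒ A·A·A·A·BB·BB·A·A·A·A·CC·CC·CC·CC·CC·CC·CC·CC
    A ↦ BB
    B ↦ A
    C ↦ CC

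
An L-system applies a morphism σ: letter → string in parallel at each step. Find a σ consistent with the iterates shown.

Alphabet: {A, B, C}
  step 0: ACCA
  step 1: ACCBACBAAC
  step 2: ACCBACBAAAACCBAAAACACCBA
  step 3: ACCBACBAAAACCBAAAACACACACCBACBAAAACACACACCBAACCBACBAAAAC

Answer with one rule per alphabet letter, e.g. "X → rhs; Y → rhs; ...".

A->AC, B->AA, C->CBA

  step 2 ⇒ step 3: ACCBACBAAAACCBAAAACACCBA ⇒ AC·CBA·CBA·AA·AC·CBA·AA·AC·AC·AC·AC·CBA·CBA·AA·AC·AC·AC·AC·CBA·AC·CBA·CBA·AA·AC
    A ↦ AC
    B ↦ AA
    C ↦ CBA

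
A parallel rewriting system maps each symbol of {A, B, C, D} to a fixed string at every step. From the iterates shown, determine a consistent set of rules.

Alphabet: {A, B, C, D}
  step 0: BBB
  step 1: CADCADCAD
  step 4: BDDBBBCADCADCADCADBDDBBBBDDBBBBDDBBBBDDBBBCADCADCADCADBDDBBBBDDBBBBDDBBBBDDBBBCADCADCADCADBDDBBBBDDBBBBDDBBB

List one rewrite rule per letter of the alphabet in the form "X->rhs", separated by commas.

A->DB, B->CAD, C->BD, D->BB

  step 0 ⇒ step 1: BBB ⇒ CAD·CAD·CAD
    B ↦ CAD
    A ↦ DB  (constrained at step 1)
    C ↦ BD  (constrained at step 1)
    D ↦ BB  (constrained at step 1)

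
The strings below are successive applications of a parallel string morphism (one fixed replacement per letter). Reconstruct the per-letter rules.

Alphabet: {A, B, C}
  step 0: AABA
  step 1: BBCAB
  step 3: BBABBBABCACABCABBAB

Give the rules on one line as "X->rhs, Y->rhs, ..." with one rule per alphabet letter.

A->B, B->CA, C->BBA

  step 0 ⇒ step 1: AABA ⇒ B·B·CA·B
    A ↦ B
    B ↦ CA
    C ↦ BBA  (constrained at step 1)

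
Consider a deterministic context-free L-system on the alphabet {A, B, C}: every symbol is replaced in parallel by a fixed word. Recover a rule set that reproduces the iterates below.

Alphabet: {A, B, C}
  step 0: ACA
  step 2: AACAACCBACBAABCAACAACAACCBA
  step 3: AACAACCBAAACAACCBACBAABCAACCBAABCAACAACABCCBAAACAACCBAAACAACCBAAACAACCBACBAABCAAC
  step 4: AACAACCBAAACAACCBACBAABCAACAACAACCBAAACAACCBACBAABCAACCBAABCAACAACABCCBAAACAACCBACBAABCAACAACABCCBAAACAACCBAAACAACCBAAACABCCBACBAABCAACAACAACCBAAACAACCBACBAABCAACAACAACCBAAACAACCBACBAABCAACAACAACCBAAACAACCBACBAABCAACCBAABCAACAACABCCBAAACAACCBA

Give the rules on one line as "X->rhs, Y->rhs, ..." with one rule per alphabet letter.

  step 3 ⇒ step 4: AACAACCBAAACAACCBACBAABCAACCBAABCAACAACABCCBAAACAACCBAAACAACCBAAACAACCBACBAABCAAC ⇒ AAC·AAC·CBA·AAC·AAC·CBA·CBA·ABC·AAC·AAC·AAC·CBA·AAC·AAC·CBA·CBA·ABC·AAC·CBA·ABC·AAC·AAC·ABC·CBA·AAC·AAC·CBA·CBA·ABC·AAC·AAC·ABC·CBA·AAC·AAC·CBA·AAC·AAC·CBA·AAC·ABC·CBA·CBA·ABC·AAC·AAC·AAC·CBA·AAC·AAC·CBA·CBA·ABC·AAC·AAC·AAC·CBA·AAC·AAC·CBA·CBA·ABC·AAC·AAC·AAC·CBA·AAC·AAC·CBA·CBA·ABC·AAC·CBA·ABC·AAC·AAC·ABC·CBA·AAC·AAC·CBA
    A ↦ AAC
    B ↦ ABC
    C ↦ CBA

A->AAC, B->ABC, C->CBA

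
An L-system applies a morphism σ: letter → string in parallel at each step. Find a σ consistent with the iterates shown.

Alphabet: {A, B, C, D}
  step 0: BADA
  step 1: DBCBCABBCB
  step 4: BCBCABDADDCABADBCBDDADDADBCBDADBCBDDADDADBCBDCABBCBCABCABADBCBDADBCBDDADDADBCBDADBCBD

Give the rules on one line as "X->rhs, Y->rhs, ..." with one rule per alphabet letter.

  step 0 ⇒ step 1: BADA ⇒ D·BCB·CAB·BCB
    A ↦ BCB
    B ↦ D
    D ↦ CAB
    C ↦ AD  (constrained at step 1)

A->BCB, B->D, C->AD, D->CAB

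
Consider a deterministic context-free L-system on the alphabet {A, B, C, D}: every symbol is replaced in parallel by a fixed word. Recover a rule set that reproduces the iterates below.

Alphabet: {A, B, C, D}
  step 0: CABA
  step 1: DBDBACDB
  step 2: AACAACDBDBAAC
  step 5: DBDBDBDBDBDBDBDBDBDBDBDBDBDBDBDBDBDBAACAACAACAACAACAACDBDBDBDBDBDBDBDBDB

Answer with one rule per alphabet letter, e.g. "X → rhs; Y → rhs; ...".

A->DB, B->AC, C->DB, D->A

  step 1 ⇒ step 2: DBDBACDB ⇒ A·AC·A·AC·DB·DB·A·AC
    A ↦ DB
    B ↦ AC
    C ↦ DB
    D ↦ A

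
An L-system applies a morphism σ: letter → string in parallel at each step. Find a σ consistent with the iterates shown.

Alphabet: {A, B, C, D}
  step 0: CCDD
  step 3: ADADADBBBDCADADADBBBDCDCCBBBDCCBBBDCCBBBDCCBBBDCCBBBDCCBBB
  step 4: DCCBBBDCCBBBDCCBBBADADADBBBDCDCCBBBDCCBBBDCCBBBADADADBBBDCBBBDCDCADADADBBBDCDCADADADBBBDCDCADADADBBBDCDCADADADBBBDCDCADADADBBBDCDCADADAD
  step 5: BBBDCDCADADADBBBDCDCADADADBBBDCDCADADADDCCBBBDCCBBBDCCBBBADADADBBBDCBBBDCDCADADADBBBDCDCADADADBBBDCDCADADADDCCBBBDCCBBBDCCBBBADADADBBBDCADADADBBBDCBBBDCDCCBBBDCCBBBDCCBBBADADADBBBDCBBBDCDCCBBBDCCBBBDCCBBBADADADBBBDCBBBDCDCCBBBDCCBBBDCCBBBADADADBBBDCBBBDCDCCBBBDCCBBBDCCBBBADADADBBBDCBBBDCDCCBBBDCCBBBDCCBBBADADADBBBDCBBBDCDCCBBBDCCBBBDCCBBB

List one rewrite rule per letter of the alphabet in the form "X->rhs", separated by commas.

A->DCC, B->AD, C->DC, D->BBB

  step 4 ⇒ step 5: DCCBBBDCCBBBDCCBBBADADADBBBDCDCCBBBDCCBBBDCCBBBADADADBBBDCBBBDCDCADADADBBBDCDCADADADBBBDCDCADADADBBBDCDCADADADBBBDCDCADADADBBBDCDCADADAD ⇒ BBB·DC·DC·AD·AD·AD·BBB·DC·DC·AD·AD·AD·BBB·DC·DC·AD·AD·AD·DCC·BBB·DCC·BBB·DCC·BBB·AD·AD·AD·BBB·DC·BBB·DC·DC·AD·AD·AD·BBB·DC·DC·AD·AD·AD·BBB·DC·DC·AD·AD·AD·DCC·BBB·DCC·BBB·DCC·BBB·AD·AD·AD·BBB·DC·AD·AD·AD·BBB·DC·BBB·DC·DCC·BBB·DCC·BBB·DCC·BBB·AD·AD·AD·BBB·DC·BBB·DC·DCC·BBB·DCC·BBB·DCC·BBB·AD·AD·AD·BBB·DC·BBB·DC·DCC·BBB·DCC·BBB·DCC·BBB·AD·AD·AD·BBB·DC·BBB·DC·DCC·BBB·DCC·BBB·DCC·BBB·AD·AD·AD·BBB·DC·BBB·DC·DCC·BBB·DCC·BBB·DCC·BBB·AD·AD·AD·BBB·DC·BBB·DC·DCC·BBB·DCC·BBB·DCC·BBB
    A ↦ DCC
    B ↦ AD
    C ↦ DC
    D ↦ BBB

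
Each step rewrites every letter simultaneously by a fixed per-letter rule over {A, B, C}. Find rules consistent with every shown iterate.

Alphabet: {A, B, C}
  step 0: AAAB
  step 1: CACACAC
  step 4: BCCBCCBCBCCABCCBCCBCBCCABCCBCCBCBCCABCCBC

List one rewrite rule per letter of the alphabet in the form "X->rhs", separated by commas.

  step 0 ⇒ step 1: AAAB ⇒ CA·CA·CA·C
    A ↦ CA
    B ↦ C
    C ↦ BC  (constrained at step 1)

A->CA, B->C, C->BC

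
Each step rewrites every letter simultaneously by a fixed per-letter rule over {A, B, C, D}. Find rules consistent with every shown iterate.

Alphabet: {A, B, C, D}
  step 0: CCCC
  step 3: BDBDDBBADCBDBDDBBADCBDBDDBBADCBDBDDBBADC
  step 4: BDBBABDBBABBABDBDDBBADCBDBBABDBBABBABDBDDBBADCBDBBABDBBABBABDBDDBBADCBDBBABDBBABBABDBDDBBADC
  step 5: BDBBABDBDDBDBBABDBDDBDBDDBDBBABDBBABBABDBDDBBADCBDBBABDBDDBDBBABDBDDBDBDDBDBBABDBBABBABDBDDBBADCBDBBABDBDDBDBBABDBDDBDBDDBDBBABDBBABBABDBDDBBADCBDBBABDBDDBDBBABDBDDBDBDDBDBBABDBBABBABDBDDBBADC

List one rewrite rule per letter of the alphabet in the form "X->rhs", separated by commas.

A->D, B->BD, C->DC, D->BBA

  step 4 ⇒ step 5: BDBBABDBBABBABDBDDBBADCBDBBABDBBABBABDBDDBBADCBDBBABDBBABBABDBDDBBADCBDBBABDBBABBABDBDDBBADC ⇒ BD·BBA·BD·BD·D·BD·BBA·BD·BD·D·BD·BD·D·BD·BBA·BD·BBA·BBA·BD·BD·D·BBA·DC·BD·BBA·BD·BD·D·BD·BBA·BD·BD·D·BD·BD·D·BD·BBA·BD·BBA·BBA·BD·BD·D·BBA·DC·BD·BBA·BD·BD·D·BD·BBA·BD·BD·D·BD·BD·D·BD·BBA·BD·BBA·BBA·BD·BD·D·BBA·DC·BD·BBA·BD·BD·D·BD·BBA·BD·BD·D·BD·BD·D·BD·BBA·BD·BBA·BBA·BD·BD·D·BBA·DC
    A ↦ D
    B ↦ BD
    C ↦ DC
    D ↦ BBA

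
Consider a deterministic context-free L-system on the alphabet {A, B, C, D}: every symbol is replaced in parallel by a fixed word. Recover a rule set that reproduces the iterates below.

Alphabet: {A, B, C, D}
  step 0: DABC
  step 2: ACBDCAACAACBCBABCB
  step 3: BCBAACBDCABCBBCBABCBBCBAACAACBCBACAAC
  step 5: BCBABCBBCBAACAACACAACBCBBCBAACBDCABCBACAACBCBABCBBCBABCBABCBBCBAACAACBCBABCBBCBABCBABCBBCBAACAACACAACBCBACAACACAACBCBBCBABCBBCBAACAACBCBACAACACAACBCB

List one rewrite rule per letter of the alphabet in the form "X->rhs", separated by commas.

A->BCB, B->AC, C->A, D->BDC

  step 2 ⇒ step 3: ACBDCAACAACBCBABCB ⇒ BCB·A·AC·BDC·A·BCB·BCB·A·BCB·BCB·A·AC·A·AC·BCB·AC·A·AC
    A ↦ BCB
    B ↦ AC
    C ↦ A
    D ↦ BDC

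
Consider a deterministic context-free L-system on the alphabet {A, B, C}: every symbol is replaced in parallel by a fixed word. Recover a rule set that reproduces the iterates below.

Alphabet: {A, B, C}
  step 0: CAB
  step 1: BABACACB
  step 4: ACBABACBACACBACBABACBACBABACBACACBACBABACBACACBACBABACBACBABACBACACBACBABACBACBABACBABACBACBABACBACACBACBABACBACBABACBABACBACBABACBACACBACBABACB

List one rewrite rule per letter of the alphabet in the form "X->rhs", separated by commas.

  step 0 ⇒ step 1: CAB ⇒ BAB·AC·ACB
    A ↦ AC
    B ↦ ACB
    C ↦ BAB

A->AC, B->ACB, C->BAB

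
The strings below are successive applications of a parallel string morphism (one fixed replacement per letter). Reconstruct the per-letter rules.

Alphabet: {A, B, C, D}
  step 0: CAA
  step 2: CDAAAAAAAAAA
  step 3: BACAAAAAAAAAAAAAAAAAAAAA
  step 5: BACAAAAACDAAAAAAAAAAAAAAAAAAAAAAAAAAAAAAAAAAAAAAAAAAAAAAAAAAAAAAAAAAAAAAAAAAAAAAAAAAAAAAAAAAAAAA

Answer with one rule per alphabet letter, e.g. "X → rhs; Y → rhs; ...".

  step 2 ⇒ step 3: CDAAAAAAAAAA ⇒ BA·CA·AA·AA·AA·AA·AA·AA·AA·AA·AA·AA
    A ↦ AA
    C ↦ BA
    D ↦ CA
    B ↦ CD  (constrained at step 3)

A->AA, B->CD, C->BA, D->CA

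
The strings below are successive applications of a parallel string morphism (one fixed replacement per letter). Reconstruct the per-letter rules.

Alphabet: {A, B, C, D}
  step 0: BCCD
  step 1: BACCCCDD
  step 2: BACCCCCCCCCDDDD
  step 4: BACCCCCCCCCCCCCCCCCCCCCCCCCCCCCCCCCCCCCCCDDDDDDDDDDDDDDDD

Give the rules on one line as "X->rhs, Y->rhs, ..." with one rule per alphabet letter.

A->C, B->BA, C->CC, D->DD

  step 1 ⇒ step 2: BACCCCDD ⇒ BA·C·CC·CC·CC·CC·DD·DD
    A ↦ C
    B ↦ BA
    C ↦ CC
    D ↦ DD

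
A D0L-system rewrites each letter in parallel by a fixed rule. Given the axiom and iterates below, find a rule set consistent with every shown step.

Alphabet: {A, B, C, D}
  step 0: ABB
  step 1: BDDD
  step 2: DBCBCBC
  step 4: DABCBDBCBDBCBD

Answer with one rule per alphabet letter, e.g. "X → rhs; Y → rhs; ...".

  step 1 ⇒ step 2: BDDD ⇒ D·BC·BC·BC
    B ↦ D
    D ↦ BC
  step 0 ⇒ step 1: ABB ⇒ BD·D·D
    A ↦ BD
    C ↦ A  (constrained at step 2)

A->BD, B->D, C->A, D->BC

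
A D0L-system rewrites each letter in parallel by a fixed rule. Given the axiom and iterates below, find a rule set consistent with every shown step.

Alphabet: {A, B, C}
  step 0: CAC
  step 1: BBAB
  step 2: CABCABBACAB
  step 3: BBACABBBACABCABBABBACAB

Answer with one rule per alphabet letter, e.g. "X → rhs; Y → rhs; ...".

A->BA, B->CAB, C->B

  step 2 ⇒ step 3: CABCABBACAB ⇒ B·BA·CAB·B·BA·CAB·CAB·BA·B·BA·CAB
    A ↦ BA
    B ↦ CAB
    C ↦ B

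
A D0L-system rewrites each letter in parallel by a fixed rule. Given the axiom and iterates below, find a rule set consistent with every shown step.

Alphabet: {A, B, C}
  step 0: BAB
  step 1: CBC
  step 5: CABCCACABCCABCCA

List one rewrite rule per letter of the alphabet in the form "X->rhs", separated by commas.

A->B, B->C, C->CA

  step 0 ⇒ step 1: BAB ⇒ C·B·C
    A ↦ B
    B ↦ C
    C ↦ CA  (constrained at step 1)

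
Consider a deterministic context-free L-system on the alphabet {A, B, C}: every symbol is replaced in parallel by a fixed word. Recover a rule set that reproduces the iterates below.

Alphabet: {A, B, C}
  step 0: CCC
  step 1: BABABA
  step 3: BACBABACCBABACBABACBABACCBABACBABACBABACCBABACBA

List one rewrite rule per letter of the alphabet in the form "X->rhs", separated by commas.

  step 0 ⇒ step 1: CCC ⇒ BA·BA·BA
    C ↦ BA
    A ↦ BAC  (constrained at step 1)
    B ↦ CBA  (constrained at step 1)

A->BAC, B->CBA, C->BA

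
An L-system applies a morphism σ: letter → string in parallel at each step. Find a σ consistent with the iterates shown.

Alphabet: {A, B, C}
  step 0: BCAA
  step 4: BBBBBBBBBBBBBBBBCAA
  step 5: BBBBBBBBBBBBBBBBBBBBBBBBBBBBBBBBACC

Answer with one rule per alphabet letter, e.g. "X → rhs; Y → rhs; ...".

A->C, B->BB, C->A

  step 4 ⇒ step 5: BBBBBBBBBBBBBBBBCAA ⇒ BB·BB·BB·BB·BB·BB·BB·BB·BB·BB·BB·BB·BB·BB·BB·BB·A·C·C
    A ↦ C
    B ↦ BB
    C ↦ A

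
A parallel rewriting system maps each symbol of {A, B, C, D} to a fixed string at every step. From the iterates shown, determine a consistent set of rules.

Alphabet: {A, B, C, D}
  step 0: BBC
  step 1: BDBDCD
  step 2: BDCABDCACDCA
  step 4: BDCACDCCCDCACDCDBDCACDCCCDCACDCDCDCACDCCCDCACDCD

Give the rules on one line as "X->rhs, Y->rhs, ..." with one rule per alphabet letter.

A->CC, B->BD, C->CD, D->CA

  step 1 ⇒ step 2: BDBDCD ⇒ BD·CA·BD·CA·CD·CA
    B ↦ BD
    C ↦ CD
    D ↦ CA
    A ↦ CC  (constrained at step 2)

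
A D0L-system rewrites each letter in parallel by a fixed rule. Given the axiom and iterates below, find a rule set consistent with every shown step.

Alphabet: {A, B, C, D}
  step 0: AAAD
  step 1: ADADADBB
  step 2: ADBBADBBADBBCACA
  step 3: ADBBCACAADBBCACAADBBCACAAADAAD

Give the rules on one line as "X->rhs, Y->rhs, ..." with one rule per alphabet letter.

  step 2 ⇒ step 3: ADBBADBBADBBCACA ⇒ AD·BB·CA·CA·AD·BB·CA·CA·AD·BB·CA·CA·A·AD·A·AD
    A ↦ AD
    B ↦ CA
    C ↦ A
    D ↦ BB

A->AD, B->CA, C->A, D->BB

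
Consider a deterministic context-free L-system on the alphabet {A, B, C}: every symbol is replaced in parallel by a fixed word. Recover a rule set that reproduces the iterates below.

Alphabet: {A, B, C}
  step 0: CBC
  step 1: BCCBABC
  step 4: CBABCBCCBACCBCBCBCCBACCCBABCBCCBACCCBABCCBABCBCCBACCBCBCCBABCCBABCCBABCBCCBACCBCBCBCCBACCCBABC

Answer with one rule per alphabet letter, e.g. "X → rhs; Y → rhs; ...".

A->CC, B->CBA, C->BC

  step 0 ⇒ step 1: CBC ⇒ BC·CBA·BC
    B ↦ CBA
    C ↦ BC
    A ↦ CC  (constrained at step 1)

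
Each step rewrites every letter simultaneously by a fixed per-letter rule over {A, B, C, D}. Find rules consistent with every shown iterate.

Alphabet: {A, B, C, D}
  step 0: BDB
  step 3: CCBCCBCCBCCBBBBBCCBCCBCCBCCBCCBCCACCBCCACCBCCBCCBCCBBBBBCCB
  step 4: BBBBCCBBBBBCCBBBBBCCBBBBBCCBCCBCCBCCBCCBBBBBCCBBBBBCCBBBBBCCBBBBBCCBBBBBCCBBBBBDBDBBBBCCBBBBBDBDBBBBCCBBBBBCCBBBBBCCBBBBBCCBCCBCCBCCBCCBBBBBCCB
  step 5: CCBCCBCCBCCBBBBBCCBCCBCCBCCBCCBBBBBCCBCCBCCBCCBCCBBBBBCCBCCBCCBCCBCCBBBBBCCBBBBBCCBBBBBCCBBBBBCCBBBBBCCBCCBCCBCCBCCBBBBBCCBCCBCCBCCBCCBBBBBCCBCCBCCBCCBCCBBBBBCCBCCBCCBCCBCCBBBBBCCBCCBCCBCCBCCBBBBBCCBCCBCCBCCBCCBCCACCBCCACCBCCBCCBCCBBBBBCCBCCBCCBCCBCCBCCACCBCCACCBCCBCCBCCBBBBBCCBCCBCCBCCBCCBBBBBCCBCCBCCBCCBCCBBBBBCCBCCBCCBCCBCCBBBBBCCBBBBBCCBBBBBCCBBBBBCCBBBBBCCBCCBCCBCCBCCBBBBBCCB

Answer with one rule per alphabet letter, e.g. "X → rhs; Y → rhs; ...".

A->DBD, B->CCB, C->BB, D->CCA

  step 4 ⇒ step 5: BBBBCCBBBBBCCBBBBBCCBBBBBCCBCCBCCBCCBCCBBBBBCCBBBBBCCBBBBBCCBBBBBCCBBBBBCCBBBBBDBDBBBBCCBBBBBDBDBBBBCCBBBBBCCBBBBBCCBBBBBCCBCCBCCBCCBCCBBBBBCCB ⇒ CCB·CCB·CCB·CCB·BB·BB·CCB·CCB·CCB·CCB·CCB·BB·BB·CCB·CCB·CCB·CCB·CCB·BB·BB·CCB·CCB·CCB·CCB·CCB·BB·BB·CCB·BB·BB·CCB·BB·BB·CCB·BB·BB·CCB·BB·BB·CCB·CCB·CCB·CCB·CCB·BB·BB·CCB·CCB·CCB·CCB·CCB·BB·BB·CCB·CCB·CCB·CCB·CCB·BB·BB·CCB·CCB·CCB·CCB·CCB·BB·BB·CCB·CCB·CCB·CCB·CCB·BB·BB·CCB·CCB·CCB·CCB·CCB·CCA·CCB·CCA·CCB·CCB·CCB·CCB·BB·BB·CCB·CCB·CCB·CCB·CCB·CCA·CCB·CCA·CCB·CCB·CCB·CCB·BB·BB·CCB·CCB·CCB·CCB·CCB·BB·BB·CCB·CCB·CCB·CCB·CCB·BB·BB·CCB·CCB·CCB·CCB·CCB·BB·BB·CCB·BB·BB·CCB·BB·BB·CCB·BB·BB·CCB·BB·BB·CCB·CCB·CCB·CCB·CCB·BB·BB·CCB
    B ↦ CCB
    C ↦ BB
    D ↦ CCA
  step 3 ⇒ step 4: CCBCCBCCBCCBBBBBCCBCCBCCBCCBCCBCCACCBCCACCBCCBCCBCCBBBBBCCB ⇒ BB·BB·CCB·BB·BB·CCB·BB·BB·CCB·BB·BB·CCB·CCB·CCB·CCB·CCB·BB·BB·CCB·BB·BB·CCB·BB·BB·CCB·BB·BB·CCB·BB·BB·CCB·BB·BB·DBD·BB·BB·CCB·BB·BB·DBD·BB·BB·CCB·BB·BB·CCB·BB·BB·CCB·BB·BB·CCB·CCB·CCB·CCB·CCB·BB·BB·CCB
    A ↦ DBD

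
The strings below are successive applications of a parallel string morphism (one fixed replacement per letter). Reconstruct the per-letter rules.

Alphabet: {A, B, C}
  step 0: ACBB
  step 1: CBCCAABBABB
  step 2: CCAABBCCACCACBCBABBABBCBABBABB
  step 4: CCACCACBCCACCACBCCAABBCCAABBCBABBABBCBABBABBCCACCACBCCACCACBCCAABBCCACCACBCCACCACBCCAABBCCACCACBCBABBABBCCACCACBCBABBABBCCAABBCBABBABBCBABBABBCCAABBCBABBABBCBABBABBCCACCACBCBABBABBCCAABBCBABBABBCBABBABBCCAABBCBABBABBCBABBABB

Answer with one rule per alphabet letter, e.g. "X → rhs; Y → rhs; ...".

A->CB, B->ABB, C->CCA

  step 1 ⇒ step 2: CBCCAABBABB ⇒ CCA·ABB·CCA·CCA·CB·CB·ABB·ABB·CB·ABB·ABB
    A ↦ CB
    B ↦ ABB
    C ↦ CCA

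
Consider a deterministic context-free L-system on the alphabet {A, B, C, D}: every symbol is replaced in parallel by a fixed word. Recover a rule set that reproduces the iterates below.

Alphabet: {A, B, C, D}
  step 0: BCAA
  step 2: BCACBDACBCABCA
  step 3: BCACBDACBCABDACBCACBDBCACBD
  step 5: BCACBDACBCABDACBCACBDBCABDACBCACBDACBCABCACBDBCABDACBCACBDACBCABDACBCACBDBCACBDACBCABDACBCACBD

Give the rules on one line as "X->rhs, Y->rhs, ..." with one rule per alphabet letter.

A->BD, B->BC, C->AC, D->A

  step 2 ⇒ step 3: BCACBDACBCABCA ⇒ BC·AC·BD·AC·BC·A·BD·AC·BC·AC·BD·BC·AC·BD
    A ↦ BD
    B ↦ BC
    C ↦ AC
    D ↦ A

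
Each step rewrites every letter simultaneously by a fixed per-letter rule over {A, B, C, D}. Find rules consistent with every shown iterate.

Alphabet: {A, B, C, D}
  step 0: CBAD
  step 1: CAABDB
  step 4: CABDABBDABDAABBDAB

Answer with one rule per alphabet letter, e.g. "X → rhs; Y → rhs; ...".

  step 0 ⇒ step 1: CBAD ⇒ CA·A·BD·B
    A ↦ BD
    B ↦ A
    C ↦ CA
    D ↦ B

A->BD, B->A, C->CA, D->B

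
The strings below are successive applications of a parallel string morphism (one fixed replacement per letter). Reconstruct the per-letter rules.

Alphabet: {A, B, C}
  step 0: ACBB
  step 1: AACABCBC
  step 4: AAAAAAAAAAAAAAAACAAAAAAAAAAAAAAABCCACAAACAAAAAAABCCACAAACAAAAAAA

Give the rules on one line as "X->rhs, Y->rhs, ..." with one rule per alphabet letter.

  step 0 ⇒ step 1: ACBB ⇒ AA·CA·BC·BC
    A ↦ AA
    B ↦ BC
    C ↦ CA

A->AA, B->BC, C->CA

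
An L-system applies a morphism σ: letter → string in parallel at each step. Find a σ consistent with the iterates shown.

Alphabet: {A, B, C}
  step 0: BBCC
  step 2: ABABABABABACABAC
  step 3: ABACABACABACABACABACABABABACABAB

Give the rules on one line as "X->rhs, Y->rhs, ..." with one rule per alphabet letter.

  step 2 ⇒ step 3: ABABABABABACABAC ⇒ AB·AC·AB·AC·AB·AC·AB·AC·AB·AC·AB·AB·AB·AC·AB·AB
    A ↦ AB
    B ↦ AC
    C ↦ AB

A->AB, B->AC, C->AB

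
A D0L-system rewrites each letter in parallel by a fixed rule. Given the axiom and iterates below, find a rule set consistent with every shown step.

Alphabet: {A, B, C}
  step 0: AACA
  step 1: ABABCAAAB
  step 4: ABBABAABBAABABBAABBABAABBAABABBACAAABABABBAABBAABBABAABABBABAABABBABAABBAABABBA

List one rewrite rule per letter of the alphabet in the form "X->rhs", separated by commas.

A->AB, B->BA, C->CAA

  step 0 ⇒ step 1: AACA ⇒ AB·AB·CAA·AB
    A ↦ AB
    C ↦ CAA
    B ↦ BA  (constrained at step 1)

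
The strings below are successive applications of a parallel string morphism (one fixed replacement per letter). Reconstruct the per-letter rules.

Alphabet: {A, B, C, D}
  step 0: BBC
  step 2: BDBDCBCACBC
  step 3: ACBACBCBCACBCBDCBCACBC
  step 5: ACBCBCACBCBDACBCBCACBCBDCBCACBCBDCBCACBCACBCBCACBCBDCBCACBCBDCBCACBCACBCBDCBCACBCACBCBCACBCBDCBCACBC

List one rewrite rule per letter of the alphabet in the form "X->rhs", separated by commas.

A->BD, B->A, C->CBC, D->CB

  step 2 ⇒ step 3: BDBDCBCACBC ⇒ A·CB·A·CB·CBC·A·CBC·BD·CBC·A·CBC
    A ↦ BD
    B ↦ A
    C ↦ CBC
    D ↦ CB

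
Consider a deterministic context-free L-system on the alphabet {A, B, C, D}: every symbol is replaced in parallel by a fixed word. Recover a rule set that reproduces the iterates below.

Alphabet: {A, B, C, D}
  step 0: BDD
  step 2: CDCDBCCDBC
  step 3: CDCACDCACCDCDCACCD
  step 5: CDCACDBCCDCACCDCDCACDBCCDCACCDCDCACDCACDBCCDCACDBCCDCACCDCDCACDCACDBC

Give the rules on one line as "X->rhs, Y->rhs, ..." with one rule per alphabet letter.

  step 2 ⇒ step 3: CDCDBCCDBC ⇒ CD·CA·CD·CA·C·CD·CD·CA·C·CD
    B ↦ C
    C ↦ CD
    D ↦ CA
    A ↦ BC  (constrained at step 3)

A->BC, B->C, C->CD, D->CA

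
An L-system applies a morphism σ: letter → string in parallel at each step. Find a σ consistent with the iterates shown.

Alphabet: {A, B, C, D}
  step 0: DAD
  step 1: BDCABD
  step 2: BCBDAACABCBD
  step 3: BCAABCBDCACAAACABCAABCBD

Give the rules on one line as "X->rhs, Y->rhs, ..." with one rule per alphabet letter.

A->CA, B->BC, C->AA, D->BD

  step 2 ⇒ step 3: BCBDAACABCBD ⇒ BC·AA·BC·BD·CA·CA·AA·CA·BC·AA·BC·BD
    A ↦ CA
    B ↦ BC
    C ↦ AA
    D ↦ BD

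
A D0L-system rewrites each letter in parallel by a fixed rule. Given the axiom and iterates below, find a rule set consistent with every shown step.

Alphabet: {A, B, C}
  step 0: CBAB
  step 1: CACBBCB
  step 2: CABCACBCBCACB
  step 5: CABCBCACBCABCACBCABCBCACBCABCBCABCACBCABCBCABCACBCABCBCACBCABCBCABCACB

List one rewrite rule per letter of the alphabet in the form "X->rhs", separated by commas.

  step 1 ⇒ step 2: CACBBCB ⇒ CA·B·CA·CB·CB·CA·CB
    A ↦ B
    B ↦ CB
    C ↦ CA

A->B, B->CB, C->CA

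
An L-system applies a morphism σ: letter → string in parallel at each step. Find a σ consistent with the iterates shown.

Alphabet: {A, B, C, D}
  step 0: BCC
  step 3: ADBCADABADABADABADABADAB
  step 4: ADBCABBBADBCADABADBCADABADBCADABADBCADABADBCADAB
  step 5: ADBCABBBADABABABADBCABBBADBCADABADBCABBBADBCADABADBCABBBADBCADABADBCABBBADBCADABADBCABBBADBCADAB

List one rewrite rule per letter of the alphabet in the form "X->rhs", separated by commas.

A->AD, B->AB, C->BB, D->BC

  step 4 ⇒ step 5: ADBCABBBADBCADABADBCADABADBCADABADBCADABADBCADAB ⇒ AD·BC·AB·BB·AD·AB·AB·AB·AD·BC·AB·BB·AD·BC·AD·AB·AD·BC·AB·BB·AD·BC·AD·AB·AD·BC·AB·BB·AD·BC·AD·AB·AD·BC·AB·BB·AD·BC·AD·AB·AD·BC·AB·BB·AD·BC·AD·AB
    A ↦ AD
    B ↦ AB
    C ↦ BB
    D ↦ BC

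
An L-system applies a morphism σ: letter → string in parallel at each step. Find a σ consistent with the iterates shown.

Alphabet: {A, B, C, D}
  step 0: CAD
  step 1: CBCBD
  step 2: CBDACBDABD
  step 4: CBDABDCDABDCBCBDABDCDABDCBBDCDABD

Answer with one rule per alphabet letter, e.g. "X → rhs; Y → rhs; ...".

  step 1 ⇒ step 2: CBCBD ⇒ CB·DA·CB·DA·BD
    B ↦ DA
    C ↦ CB
    D ↦ BD
  step 0 ⇒ step 1: CAD ⇒ CB·C·BD
    A ↦ C

A->C, B->DA, C->CB, D->BD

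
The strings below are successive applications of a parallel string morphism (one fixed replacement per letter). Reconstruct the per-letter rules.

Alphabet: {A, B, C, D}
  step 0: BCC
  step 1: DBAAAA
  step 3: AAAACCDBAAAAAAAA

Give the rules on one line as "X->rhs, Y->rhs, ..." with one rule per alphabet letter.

A->C, B->DB, C->AA, D->CC

  step 0 ⇒ step 1: BCC ⇒ DB·AA·AA
    B ↦ DB
    C ↦ AA
    A ↦ C  (constrained at step 1)
    D ↦ CC  (constrained at step 1)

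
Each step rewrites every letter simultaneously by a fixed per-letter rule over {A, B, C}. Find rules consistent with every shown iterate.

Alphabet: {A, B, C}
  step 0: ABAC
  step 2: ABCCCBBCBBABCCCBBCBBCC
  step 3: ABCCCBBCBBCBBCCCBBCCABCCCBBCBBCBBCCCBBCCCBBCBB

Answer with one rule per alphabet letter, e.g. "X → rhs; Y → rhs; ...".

  step 2 ⇒ step 3: ABCCCBBCBBABCCCBBCBBCC ⇒ ABC·C·CBB·CBB·CBB·C·C·CBB·C·C·ABC·C·CBB·CBB·CBB·C·C·CBB·C·C·CBB·CBB
    A ↦ ABC
    B ↦ C
    C ↦ CBB

A->ABC, B->C, C->CBB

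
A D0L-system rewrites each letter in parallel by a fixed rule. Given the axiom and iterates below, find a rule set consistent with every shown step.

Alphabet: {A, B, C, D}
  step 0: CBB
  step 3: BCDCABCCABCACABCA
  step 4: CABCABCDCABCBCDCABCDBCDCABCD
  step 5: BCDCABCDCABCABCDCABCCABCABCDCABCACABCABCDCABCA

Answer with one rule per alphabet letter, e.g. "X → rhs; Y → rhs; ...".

  step 4 ⇒ step 5: CABCABCDCABCBCDCABCDBCDCABCD ⇒ BC·D·CA·BC·D·CA·BC·A·BC·D·CA·BC·CA·BC·A·BC·D·CA·BC·A·CA·BC·A·BC·D·CA·BC·A
    A ↦ D
    B ↦ CA
    C ↦ BC
    D ↦ A

A->D, B->CA, C->BC, D->A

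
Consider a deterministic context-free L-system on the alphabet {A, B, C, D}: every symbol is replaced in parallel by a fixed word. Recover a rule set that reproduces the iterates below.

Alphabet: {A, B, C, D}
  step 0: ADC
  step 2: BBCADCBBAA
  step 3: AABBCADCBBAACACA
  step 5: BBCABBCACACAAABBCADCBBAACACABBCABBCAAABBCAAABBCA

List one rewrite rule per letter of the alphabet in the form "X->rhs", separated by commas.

  step 2 ⇒ step 3: BBCADCBBAA ⇒ A·A·BB·CA·DC·BB·A·A·CA·CA
    A ↦ CA
    B ↦ A
    C ↦ BB
    D ↦ DC

A->CA, B->A, C->BB, D->DC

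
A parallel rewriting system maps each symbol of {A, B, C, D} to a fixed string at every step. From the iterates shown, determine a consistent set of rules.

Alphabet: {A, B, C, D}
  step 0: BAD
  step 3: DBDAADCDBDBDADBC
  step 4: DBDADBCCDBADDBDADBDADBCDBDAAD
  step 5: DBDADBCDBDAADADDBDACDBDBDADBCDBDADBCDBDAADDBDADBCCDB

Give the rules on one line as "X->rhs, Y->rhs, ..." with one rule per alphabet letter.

  step 4 ⇒ step 5: DBDADBCCDBADDBDADBDADBCDBDAAD ⇒ DB·DA·DB·C·DB·DA·AD·AD·DB·DA·C·DB·DB·DA·DB·C·DB·DA·DB·C·DB·DA·AD·DB·DA·DB·C·C·DB
    A ↦ C
    B ↦ DA
    C ↦ AD
    D ↦ DB

A->C, B->DA, C->AD, D->DB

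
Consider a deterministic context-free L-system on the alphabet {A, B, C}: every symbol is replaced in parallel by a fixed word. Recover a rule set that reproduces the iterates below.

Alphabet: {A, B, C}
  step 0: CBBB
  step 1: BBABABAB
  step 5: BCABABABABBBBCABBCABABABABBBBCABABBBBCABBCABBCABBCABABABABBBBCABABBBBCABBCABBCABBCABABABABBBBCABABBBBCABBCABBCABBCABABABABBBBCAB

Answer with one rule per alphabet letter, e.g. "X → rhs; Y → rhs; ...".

  step 0 ⇒ step 1: CBBB ⇒ BB·AB·AB·AB
    B ↦ AB
    C ↦ BB
    A ↦ BC  (constrained at step 1)

A->BC, B->AB, C->BB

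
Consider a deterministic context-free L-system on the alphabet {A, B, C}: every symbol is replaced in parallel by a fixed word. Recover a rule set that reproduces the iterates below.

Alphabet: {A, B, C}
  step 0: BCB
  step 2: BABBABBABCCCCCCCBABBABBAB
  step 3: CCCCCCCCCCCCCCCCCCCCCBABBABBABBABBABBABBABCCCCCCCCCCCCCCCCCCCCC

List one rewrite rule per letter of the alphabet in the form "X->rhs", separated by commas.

  step 2 ⇒ step 3: BABBABBABCCCCCCCBABBABBAB ⇒ CCC·C·CCC·CCC·C·CCC·CCC·C·CCC·BAB·BAB·BAB·BAB·BAB·BAB·BAB·CCC·C·CCC·CCC·C·CCC·CCC·C·CCC
    A ↦ C
    B ↦ CCC
    C ↦ BAB

A->C, B->CCC, C->BAB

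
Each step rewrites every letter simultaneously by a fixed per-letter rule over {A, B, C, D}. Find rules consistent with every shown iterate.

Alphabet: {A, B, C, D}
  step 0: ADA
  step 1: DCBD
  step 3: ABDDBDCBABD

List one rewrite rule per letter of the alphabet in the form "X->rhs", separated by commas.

A->D, B->BD, C->A, D->CB

  step 0 ⇒ step 1: ADA ⇒ D·CB·D
    A ↦ D
    D ↦ CB
    B ↦ BD  (constrained at step 1)
    C ↦ A  (constrained at step 1)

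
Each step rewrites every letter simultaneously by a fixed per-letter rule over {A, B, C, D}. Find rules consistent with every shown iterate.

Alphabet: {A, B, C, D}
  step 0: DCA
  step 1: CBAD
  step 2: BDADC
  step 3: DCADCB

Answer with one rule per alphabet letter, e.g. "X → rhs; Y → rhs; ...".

  step 2 ⇒ step 3: BDADC ⇒ D·C·AD·C·B
    A ↦ AD
    B ↦ D
    C ↦ B
    D ↦ C

A->AD, B->D, C->B, D->C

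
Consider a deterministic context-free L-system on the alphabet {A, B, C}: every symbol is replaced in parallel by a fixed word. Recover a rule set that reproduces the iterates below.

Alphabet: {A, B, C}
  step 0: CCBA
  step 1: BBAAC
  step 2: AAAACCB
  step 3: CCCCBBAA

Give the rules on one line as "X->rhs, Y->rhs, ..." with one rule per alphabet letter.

  step 2 ⇒ step 3: AAAACCB ⇒ C·C·C·C·B·B·AA
    A ↦ C
    B ↦ AA
    C ↦ B

A->C, B->AA, C->B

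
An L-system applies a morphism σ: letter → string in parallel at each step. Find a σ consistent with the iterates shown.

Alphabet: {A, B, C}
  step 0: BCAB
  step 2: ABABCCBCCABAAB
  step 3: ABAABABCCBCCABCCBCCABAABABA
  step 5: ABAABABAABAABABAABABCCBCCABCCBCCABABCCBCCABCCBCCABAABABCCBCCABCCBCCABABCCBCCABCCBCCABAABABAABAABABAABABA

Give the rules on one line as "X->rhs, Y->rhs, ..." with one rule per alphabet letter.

  step 2 ⇒ step 3: ABABCCBCCABAAB ⇒ AB·A·AB·A·BCC·BCC·A·BCC·BCC·AB·A·AB·AB·A
    A ↦ AB
    B ↦ A
    C ↦ BCC

A->AB, B->A, C->BCC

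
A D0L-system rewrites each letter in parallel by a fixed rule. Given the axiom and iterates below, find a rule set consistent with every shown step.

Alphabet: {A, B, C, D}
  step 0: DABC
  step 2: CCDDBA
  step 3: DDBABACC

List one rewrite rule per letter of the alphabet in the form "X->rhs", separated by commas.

  step 2 ⇒ step 3: CCDDBA ⇒ D·D·BA·BA·C·C
    A ↦ C
    B ↦ C
    C ↦ D
    D ↦ BA

A->C, B->C, C->D, D->BA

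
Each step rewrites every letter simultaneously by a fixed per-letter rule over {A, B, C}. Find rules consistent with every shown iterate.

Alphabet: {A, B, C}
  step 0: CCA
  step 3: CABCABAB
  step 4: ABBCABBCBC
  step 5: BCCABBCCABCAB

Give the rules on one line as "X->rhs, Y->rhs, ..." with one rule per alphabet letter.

A->B, B->C, C->AB

  step 4 ⇒ step 5: ABBCABBCBC ⇒ B·C·C·AB·B·C·C·AB·C·AB
    A ↦ B
    B ↦ C
    C ↦ AB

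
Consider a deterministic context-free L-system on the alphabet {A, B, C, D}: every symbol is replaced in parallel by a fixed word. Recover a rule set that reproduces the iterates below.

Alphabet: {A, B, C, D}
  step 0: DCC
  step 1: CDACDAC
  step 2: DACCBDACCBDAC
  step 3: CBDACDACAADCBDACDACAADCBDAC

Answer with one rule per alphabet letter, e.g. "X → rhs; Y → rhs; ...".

A->B, B->AAD, C->DAC, D->C

  step 2 ⇒ step 3: DACCBDACCBDAC ⇒ C·B·DAC·DAC·AAD·C·B·DAC·DAC·AAD·C·B·DAC
    A ↦ B
    B ↦ AAD
    C ↦ DAC
    D ↦ C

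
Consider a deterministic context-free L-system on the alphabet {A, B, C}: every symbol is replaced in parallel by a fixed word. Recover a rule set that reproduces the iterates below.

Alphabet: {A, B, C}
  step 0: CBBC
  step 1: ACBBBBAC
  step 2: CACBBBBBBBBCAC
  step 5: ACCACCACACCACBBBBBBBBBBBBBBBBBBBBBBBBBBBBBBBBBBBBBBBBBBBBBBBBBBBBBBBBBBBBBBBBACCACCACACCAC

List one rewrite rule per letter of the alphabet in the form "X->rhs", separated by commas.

A->C, B->BB, C->AC

  step 1 ⇒ step 2: ACBBBBAC ⇒ C·AC·BB·BB·BB·BB·C·AC
    A ↦ C
    B ↦ BB
    C ↦ AC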